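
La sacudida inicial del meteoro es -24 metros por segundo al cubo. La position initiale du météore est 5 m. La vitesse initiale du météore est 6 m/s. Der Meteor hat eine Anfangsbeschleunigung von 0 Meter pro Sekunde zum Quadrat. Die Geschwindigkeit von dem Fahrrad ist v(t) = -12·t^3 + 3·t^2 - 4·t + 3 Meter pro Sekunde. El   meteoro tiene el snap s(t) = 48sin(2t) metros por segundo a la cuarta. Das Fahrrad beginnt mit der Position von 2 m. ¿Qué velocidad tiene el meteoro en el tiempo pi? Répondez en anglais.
Starting from snap s(t) = 48·sin(2·t), we take 3 integrals. The antiderivative of snap is jerk. Using j(0) = -24, we get j(t) = -24·cos(2·t). Taking ∫j(t)dt and applying a(0) = 0, we find a(t) = -12·sin(2·t). The integral of acceleration, with v(0) = 6, gives velocity: v(t) = 6·cos(2·t). From the given velocity equation v(t) = 6·cos(2·t), we substitute t = pi to get v = 6.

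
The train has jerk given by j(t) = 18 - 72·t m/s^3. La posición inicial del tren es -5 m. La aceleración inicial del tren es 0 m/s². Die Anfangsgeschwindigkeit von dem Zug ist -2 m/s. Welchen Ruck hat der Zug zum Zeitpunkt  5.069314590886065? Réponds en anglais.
We have jerk j(t) = 18 - 72·t. Substituting t = 5.069314590886065: j(5.069314590886065) = -346.990650543797.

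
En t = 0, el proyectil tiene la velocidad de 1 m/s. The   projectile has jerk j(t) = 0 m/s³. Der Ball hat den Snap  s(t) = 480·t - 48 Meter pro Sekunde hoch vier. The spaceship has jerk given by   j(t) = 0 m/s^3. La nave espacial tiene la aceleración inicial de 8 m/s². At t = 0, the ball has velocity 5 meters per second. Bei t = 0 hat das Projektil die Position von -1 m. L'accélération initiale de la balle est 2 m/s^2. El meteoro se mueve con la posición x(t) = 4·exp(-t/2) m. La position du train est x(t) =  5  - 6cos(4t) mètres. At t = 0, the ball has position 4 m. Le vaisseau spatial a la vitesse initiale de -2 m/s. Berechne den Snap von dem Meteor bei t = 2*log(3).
Wir müssen unsere Gleichung für die Position x(t) = 4·exp(-t/2) 4-mal ableiten. Die Ableitung von der Position ergibt die Geschwindigkeit: v(t) = -2·exp(-t/2). Die Ableitung von der Geschwindigkeit ergibt die Beschleunigung: a(t) = exp(-t/2). Mit d/dt von a(t) finden wir j(t) = -exp(-t/2)/2. Durch Ableiten von dem Ruck erhalten wir den Snap: s(t) = exp(-t/2)/4. Mit s(t) = exp(-t/2)/4 und Einsetzen von t = 2*log(3), finden wir s = 1/12.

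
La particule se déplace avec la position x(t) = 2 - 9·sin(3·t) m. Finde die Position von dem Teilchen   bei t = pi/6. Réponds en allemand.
Aus der Gleichung für die Position x(t) = 2 - 9·sin(3·t), setzen wir t = pi/6 ein und erhalten x = -7.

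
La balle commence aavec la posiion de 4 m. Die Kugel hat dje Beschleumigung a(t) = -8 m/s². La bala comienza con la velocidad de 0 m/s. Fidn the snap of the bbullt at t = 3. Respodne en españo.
Partiendo de la aceleración a(t) = -8, tomamos 2 derivadas. La derivada de la aceleración da la sacudida: j(t) = 0. Derivando la sacudida, obtenemos el snap: s(t) = 0. De la ecuación del snap s(t) = 0, sustituimos t = 3 para obtener s = 0.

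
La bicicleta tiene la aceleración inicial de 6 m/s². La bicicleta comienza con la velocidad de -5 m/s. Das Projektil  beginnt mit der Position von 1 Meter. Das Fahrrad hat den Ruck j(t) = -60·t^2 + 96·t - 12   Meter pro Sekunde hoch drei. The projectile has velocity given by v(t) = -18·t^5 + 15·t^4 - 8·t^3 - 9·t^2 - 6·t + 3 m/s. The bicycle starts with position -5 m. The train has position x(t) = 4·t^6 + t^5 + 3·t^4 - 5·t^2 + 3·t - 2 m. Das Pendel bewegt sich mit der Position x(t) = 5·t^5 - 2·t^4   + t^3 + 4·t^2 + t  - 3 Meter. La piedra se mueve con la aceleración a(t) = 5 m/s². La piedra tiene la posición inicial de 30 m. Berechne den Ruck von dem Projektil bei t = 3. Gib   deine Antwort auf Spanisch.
Partiendo de la velocidad v(t) = -18·t^5 + 15·t^4 - 8·t^3 - 9·t^2 - 6·t + 3, tomamos 2 derivadas. Tomando d/dt de v(t), encontramos a(t) = -90·t^4 + 60·t^3 - 24·t^2 - 18·t - 6. Derivando la aceleración, obtenemos la sacudida: j(t) = -360·t^3 + 180·t^2 - 48·t - 18. Usando j(t) = -360·t^3 + 180·t^2 - 48·t - 18 y sustituyendo t = 3, encontramos j = -8262.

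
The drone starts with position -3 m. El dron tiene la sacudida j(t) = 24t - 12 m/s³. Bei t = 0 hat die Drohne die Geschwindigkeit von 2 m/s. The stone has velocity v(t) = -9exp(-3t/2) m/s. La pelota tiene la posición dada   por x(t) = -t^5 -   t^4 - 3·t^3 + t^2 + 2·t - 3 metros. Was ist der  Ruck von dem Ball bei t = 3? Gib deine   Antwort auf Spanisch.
Para resolver esto, necesitamos tomar 3 derivadas de nuestra ecuación de la posición x(t) = -t^5 - t^4 - 3·t^3 + t^2 + 2·t - 3. La derivada de la posición da la velocidad: v(t) = -5·t^4 - 4·t^3 - 9·t^2 + 2·t + 2. Tomando d/dt de v(t), encontramos a(t) = -20·t^3 - 12·t^2 - 18·t + 2. Derivando la aceleración, obtenemos la sacudida: j(t) = -60·t^2 - 24·t - 18. Usando j(t) = -60·t^2 - 24·t - 18 y sustituyendo t = 3, encontramos j = -630.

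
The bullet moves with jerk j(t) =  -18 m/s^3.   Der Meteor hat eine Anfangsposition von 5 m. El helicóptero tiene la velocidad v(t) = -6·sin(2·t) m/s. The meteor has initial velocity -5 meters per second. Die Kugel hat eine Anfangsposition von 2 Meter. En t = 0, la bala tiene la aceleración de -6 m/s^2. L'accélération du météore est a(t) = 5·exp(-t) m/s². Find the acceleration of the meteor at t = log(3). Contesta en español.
De la ecuación de la aceleración a(t) = 5·exp(-t), sustituimos t = log(3) para obtener a = 5/3.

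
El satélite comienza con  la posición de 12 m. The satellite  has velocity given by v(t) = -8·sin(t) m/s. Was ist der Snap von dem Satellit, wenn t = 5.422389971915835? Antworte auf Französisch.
En partant de la vitesse v(t) = -8·sin(t), nous prenons 3 dérivées. En dérivant la vitesse, nous obtenons l'accélération: a(t) = -8·cos(t). En prenant d/dt de a(t), nous trouvons j(t) = 8·sin(t). En prenant d/dt de j(t), nous trouvons s(t) = 8·cos(t). En utilisant s(t) = 8·cos(t) et en substituant t = 5.422389971915835, nous trouvons s = 5.21467618368508.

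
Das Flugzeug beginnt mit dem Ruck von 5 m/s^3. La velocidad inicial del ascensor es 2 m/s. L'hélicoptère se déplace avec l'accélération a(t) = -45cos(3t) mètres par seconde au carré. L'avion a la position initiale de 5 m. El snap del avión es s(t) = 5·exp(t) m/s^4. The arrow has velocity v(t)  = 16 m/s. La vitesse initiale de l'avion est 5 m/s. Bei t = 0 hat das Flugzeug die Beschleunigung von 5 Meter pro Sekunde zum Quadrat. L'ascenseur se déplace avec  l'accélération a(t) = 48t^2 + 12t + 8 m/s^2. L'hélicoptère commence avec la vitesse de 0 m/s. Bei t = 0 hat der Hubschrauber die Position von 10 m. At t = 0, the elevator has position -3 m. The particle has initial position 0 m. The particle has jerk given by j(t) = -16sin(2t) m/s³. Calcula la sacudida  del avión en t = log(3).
Para resolver esto, necesitamos tomar 1 antiderivada de nuestra ecuación del snap s(t) = 5·exp(t). La integral del snap, con j(0) = 5, da la sacudida: j(t) = 5·exp(t). De la ecuación de la sacudida j(t) = 5·exp(t), sustituimos t = log(3) para obtener j = 15.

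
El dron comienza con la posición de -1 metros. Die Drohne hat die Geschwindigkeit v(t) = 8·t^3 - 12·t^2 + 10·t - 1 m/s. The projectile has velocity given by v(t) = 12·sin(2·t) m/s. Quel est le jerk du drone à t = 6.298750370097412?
Pour résoudre ceci, nous devons prendre 2 dérivées de notre équation de la vitesse v(t) = 8·t^3 - 12·t^2 + 10·t - 1. En dérivant la vitesse, nous obtenons l'accélération: a(t) = 24·t^2 - 24·t + 10. En dérivant l'accélération, nous obtenons le jerk: j(t) = 48·t - 24. En utilisant j(t) = 48·t - 24 et en substituant t = 6.298750370097412, nous trouvons j = 278.340017764676.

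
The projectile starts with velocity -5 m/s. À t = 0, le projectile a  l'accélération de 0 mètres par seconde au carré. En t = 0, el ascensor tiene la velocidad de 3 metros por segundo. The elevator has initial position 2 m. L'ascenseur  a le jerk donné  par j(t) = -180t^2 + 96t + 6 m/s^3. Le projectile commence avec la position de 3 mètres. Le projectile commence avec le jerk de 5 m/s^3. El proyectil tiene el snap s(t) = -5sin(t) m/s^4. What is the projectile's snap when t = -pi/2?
Using s(t) = -5·sin(t) and substituting t = -pi/2, we find s = 5.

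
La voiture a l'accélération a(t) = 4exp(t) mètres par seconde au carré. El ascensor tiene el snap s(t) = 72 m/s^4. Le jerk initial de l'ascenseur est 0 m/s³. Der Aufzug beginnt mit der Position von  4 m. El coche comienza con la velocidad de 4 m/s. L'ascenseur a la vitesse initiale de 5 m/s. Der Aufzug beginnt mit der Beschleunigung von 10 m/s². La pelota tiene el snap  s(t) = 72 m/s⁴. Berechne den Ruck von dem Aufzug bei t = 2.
Um dies zu lösen, müssen wir 1 Stammfunktion unserer Gleichung für den Snap s(t) = 72 finden. Durch Integration von dem Snap und Verwendung der Anfangsbedingung j(0) = 0, erhalten wir j(t) = 72·t. Wir haben den Ruck j(t) = 72·t. Durch Einsetzen von t = 2: j(2) = 144.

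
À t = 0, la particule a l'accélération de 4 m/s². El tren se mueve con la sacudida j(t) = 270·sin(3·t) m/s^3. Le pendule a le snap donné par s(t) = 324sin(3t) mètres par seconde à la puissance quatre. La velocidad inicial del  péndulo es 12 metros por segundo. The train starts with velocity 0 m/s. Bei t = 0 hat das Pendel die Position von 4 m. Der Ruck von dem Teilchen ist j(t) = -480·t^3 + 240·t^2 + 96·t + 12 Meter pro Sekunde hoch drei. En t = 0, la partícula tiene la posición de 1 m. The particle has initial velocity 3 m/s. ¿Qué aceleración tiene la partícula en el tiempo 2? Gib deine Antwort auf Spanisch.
Necesitamos integrar nuestra ecuación de la sacudida j(t) = -480·t^3 + 240·t^2 + 96·t + 12 1 vez. La antiderivada de la sacudida es la aceleración. Usando a(0) = 4, obtenemos a(t) = -120·t^4 + 80·t^3 + 48·t^2 + 12·t + 4. De la ecuación de la aceleración a(t) = -120·t^4 + 80·t^3 + 48·t^2 + 12·t + 4, sustituimos t = 2 para obtener a = -1060.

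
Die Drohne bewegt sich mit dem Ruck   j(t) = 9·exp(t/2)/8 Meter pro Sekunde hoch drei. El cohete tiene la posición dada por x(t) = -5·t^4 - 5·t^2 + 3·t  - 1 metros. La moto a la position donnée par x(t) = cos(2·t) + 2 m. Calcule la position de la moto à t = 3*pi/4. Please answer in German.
Wir haben die Position x(t) = cos(2·t) + 2. Durch Einsetzen von t = 3*pi/4: x(3*pi/4) = 2.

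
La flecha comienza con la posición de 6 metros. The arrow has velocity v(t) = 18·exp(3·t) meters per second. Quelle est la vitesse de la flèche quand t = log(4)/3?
Nous avons la vitesse v(t) = 18·exp(3·t). En substituant t = log(4)/3: v(log(4)/3) = 72.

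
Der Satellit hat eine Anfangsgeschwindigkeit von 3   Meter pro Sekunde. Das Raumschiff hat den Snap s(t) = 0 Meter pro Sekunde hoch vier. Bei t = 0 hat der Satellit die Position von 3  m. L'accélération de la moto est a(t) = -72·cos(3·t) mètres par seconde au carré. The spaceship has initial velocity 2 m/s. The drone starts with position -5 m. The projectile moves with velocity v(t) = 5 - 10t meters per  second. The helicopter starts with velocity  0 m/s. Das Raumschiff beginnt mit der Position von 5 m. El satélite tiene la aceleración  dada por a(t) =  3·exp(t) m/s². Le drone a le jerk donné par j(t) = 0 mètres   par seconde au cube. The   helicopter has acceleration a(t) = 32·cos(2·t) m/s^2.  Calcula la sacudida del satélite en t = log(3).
Partiendo de la aceleración a(t) = 3·exp(t), tomamos 1 derivada. Derivando la aceleración, obtenemos la sacudida: j(t) = 3·exp(t). Tenemos la sacudida j(t) = 3·exp(t). Sustituyendo t = log(3): j(log(3)) = 9.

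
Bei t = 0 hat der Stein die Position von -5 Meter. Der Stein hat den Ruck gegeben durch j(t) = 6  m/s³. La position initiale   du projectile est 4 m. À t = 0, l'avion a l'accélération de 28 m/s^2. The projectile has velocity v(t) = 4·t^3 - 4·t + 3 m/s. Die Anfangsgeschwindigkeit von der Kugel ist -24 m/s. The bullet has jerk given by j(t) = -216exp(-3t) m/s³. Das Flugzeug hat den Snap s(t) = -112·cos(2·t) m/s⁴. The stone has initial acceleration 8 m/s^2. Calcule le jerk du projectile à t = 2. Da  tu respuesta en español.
Para resolver esto, necesitamos tomar 2 derivadas de nuestra ecuación de la velocidad v(t) = 4·t^3 - 4·t + 3. Tomando d/dt de v(t), encontramos a(t) = 12·t^2 - 4. La derivada de la aceleración da la sacudida: j(t) = 24·t. De la ecuación de la sacudida j(t) = 24·t, sustituimos t = 2 para obtener j = 48.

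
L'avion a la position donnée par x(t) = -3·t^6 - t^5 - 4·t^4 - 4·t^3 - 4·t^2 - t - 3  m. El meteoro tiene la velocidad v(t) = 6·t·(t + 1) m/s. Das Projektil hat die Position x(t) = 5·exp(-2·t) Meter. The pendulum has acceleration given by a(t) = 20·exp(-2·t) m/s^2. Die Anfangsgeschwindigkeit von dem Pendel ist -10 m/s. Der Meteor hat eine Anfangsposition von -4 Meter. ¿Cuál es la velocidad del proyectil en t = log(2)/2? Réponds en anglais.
We must differentiate our position equation x(t) = 5·exp(-2·t) 1 time. Differentiating position, we get velocity: v(t) = -10·exp(-2·t). Using v(t) = -10·exp(-2·t) and substituting t = log(2)/2, we find v = -5.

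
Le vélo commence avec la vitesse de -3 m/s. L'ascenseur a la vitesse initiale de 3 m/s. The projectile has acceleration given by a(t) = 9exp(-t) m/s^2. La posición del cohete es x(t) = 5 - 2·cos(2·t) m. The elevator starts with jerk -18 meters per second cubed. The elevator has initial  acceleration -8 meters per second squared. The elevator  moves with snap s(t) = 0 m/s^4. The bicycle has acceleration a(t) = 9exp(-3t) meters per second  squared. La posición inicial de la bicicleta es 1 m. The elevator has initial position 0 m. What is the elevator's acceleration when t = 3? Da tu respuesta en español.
Debemos encontrar la integral de nuestra ecuación del snap s(t) = 0 2 veces. Integrando el snap y usando la condición inicial j(0) = -18, obtenemos j(t) = -18. La antiderivada de la sacudida es la aceleración. Usando a(0) = -8, obtenemos a(t) = -18·t - 8. Usando a(t) = -18·t - 8 y sustituyendo t = 3, encontramos a = -62.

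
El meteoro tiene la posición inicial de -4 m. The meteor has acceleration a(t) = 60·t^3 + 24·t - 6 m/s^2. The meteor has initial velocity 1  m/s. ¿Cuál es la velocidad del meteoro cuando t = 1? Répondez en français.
Nous devons trouver la primitive de notre équation de l'accélération a(t) = 60·t^3 + 24·t - 6 1 fois. En prenant ∫a(t)dt et en appliquant v(0) = 1, nous trouvons v(t) = 15·t^4 + 12·t^2 - 6·t + 1. De l'équation de la vitesse v(t) = 15·t^4 + 12·t^2 - 6·t + 1, nous substituons t = 1 pour obtenir v = 22.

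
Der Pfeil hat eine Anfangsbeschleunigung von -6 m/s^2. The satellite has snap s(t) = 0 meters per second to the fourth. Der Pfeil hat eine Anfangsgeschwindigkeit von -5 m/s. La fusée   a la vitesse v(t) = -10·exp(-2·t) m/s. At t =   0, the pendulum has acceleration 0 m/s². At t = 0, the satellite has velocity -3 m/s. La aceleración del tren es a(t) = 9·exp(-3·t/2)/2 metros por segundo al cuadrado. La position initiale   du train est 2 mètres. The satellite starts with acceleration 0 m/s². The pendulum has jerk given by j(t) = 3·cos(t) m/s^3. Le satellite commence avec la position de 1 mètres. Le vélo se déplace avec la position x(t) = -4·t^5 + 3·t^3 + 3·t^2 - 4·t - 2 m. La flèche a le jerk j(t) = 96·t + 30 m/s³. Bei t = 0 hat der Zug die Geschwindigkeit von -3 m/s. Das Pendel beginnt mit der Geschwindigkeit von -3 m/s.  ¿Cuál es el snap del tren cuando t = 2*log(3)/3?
Para resolver esto, necesitamos tomar 2 derivadas de nuestra ecuación de la aceleración a(t) = 9·exp(-3·t/2)/2. Derivando la aceleración, obtenemos la sacudida: j(t) = -27·exp(-3·t/2)/4. Tomando d/dt de j(t), encontramos s(t) = 81·exp(-3·t/2)/8. Usando s(t) = 81·exp(-3·t/2)/8 y sustituyendo t = 2*log(3)/3, encontramos s = 27/8.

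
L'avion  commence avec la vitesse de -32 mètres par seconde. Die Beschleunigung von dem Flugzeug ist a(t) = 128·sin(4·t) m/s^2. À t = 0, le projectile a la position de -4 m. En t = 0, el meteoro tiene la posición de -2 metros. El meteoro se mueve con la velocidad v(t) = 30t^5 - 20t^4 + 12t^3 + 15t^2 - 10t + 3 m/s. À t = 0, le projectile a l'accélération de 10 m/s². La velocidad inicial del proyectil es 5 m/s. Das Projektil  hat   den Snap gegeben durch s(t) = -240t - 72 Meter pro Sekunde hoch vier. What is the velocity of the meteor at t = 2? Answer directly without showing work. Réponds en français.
La réponse est 779.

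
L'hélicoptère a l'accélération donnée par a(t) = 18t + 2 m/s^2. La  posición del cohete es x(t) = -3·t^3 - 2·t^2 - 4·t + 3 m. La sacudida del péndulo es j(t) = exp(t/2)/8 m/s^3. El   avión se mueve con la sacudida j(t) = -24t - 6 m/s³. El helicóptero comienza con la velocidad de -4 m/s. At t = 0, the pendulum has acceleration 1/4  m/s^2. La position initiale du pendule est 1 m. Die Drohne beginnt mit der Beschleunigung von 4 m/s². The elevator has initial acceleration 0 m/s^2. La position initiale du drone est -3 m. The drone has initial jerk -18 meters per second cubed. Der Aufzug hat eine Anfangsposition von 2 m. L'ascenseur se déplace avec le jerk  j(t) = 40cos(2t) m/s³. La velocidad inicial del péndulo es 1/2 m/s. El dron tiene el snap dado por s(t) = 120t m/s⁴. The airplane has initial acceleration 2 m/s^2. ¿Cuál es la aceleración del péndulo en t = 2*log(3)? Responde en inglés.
We must find the antiderivative of our jerk equation j(t) = exp(t/2)/8 1 time. The antiderivative of jerk is acceleration. Using a(0) = 1/4, we get a(t) = exp(t/2)/4. Using a(t) = exp(t/2)/4 and substituting t = 2*log(3), we find a = 3/4.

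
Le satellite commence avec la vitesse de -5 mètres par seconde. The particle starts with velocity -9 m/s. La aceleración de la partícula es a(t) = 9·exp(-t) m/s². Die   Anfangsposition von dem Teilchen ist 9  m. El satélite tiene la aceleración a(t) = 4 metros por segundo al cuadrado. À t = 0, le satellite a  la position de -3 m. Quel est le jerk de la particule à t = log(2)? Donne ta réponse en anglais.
To solve this, we need to take 1 derivative of our acceleration equation a(t) = 9·exp(-t). Differentiating acceleration, we get jerk: j(t) = -9·exp(-t). We have jerk j(t) = -9·exp(-t). Substituting t = log(2): j(log(2)) = -9/2.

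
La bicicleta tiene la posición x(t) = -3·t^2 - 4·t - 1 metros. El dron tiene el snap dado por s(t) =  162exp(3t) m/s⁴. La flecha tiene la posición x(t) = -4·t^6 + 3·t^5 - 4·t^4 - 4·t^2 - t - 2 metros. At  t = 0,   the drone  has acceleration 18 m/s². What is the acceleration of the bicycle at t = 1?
Starting from position x(t) = -3·t^2 - 4·t - 1, we take 2 derivatives. Taking d/dt of x(t), we find v(t) = -6·t - 4. Differentiating velocity, we get acceleration: a(t) = -6. From the given acceleration equation a(t) = -6, we substitute t = 1 to get a = -6.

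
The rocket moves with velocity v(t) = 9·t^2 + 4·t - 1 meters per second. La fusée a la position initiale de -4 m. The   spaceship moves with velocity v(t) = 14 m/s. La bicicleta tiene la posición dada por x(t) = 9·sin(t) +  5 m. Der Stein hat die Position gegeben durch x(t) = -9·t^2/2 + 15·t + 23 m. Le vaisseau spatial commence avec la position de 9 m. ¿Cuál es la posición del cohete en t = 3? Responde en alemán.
Um dies zu lösen, müssen wir 1 Integral unserer Gleichung für die Geschwindigkeit v(t) = 9·t^2 + 4·t - 1 finden. Durch Integration von der Geschwindigkeit und Verwendung der Anfangsbedingung x(0) = -4, erhalten wir x(t) = 3·t^3 + 2·t^2 - t - 4. Mit x(t) = 3·t^3 + 2·t^2 - t - 4 und Einsetzen von t = 3, finden wir x = 92.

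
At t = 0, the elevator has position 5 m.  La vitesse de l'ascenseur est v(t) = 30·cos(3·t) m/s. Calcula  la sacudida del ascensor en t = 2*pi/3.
Debemos derivar nuestra ecuación de la velocidad v(t) = 30·cos(3·t) 2 veces. La derivada de la velocidad da la aceleración: a(t) = -90·sin(3·t). La derivada de la aceleración da la sacudida: j(t) = -270·cos(3·t). De la ecuación de la sacudida j(t) = -270·cos(3·t), sustituimos t = 2*pi/3 para obtener j = -270.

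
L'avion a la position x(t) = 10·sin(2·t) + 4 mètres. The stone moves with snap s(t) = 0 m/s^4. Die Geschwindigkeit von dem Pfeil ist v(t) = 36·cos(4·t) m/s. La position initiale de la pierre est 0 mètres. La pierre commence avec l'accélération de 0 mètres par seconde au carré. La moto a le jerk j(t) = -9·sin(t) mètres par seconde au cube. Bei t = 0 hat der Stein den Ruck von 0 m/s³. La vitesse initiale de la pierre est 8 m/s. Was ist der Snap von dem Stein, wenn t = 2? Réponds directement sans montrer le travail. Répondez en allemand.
Der Snap bei t = 2 ist s = 0.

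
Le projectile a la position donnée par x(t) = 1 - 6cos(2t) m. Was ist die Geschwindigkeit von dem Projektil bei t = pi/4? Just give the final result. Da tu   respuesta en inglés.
The velocity at t = pi/4 is v = 12.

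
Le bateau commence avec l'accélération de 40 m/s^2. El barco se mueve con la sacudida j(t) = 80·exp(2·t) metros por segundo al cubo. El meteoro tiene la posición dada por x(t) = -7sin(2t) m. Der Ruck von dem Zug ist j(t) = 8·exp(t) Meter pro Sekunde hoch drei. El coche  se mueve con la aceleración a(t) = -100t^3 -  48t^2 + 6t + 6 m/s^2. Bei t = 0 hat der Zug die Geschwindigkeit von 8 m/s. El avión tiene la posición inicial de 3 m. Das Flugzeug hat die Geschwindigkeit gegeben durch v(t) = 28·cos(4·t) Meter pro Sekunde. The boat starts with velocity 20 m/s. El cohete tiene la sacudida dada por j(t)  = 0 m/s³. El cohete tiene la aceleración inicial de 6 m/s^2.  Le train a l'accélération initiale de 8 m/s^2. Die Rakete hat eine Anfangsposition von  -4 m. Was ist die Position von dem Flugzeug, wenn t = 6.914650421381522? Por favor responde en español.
Partiendo de la velocidad v(t) = 28·cos(4·t), tomamos 1 integral. Tomando ∫v(t)dt y aplicando x(0) = 3, encontramos x(t) = 7·sin(4·t) + 3. Tenemos la posición x(t) = 7·sin(4·t) + 3. Sustituyendo t = 6.914650421381522: x(6.914650421381522) = 7.04289484524957.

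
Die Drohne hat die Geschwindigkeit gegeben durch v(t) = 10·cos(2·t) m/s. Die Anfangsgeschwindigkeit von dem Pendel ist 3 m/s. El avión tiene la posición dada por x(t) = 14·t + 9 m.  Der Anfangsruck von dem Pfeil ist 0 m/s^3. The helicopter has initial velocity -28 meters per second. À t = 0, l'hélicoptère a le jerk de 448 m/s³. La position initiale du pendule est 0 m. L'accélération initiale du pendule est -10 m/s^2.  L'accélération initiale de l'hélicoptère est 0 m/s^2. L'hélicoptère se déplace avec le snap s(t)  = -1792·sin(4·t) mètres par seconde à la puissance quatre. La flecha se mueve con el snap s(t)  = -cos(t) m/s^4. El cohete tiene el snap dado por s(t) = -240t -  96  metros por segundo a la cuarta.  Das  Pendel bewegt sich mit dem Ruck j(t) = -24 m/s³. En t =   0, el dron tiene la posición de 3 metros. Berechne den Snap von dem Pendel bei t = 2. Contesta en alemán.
Um dies zu lösen, müssen wir 1 Ableitung unserer Gleichung für den Ruck j(t) = -24 nehmen. Die Ableitung von dem Ruck ergibt den Snap: s(t) = 0. Mit s(t) = 0 und Einsetzen von t = 2, finden wir s = 0.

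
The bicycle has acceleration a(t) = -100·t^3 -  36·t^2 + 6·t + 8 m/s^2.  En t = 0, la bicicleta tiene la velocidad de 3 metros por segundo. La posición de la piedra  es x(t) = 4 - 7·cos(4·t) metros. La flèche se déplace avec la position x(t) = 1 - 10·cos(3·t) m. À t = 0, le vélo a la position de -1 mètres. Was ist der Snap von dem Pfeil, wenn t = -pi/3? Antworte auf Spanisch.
Debemos derivar nuestra ecuación de la posición x(t) = 1 - 10·cos(3·t) 4 veces. Tomando d/dt de x(t), encontramos v(t) = 30·sin(3·t). La derivada de la velocidad da la aceleración: a(t) = 90·cos(3·t). La derivada de la aceleración da la sacudida: j(t) = -270·sin(3·t). La derivada de la sacudida da el snap: s(t) = -810·cos(3·t). Usando s(t) = -810·cos(3·t) y sustituyendo t = -pi/3, encontramos s = 810.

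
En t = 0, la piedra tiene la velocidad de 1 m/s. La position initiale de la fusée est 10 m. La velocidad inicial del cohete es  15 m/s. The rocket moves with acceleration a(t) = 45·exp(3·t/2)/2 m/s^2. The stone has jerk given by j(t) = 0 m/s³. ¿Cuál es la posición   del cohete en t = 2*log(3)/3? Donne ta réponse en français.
Pour résoudre ceci, nous devons prendre 2 primitives de notre équation de l'accélération a(t) = 45·exp(3·t/2)/2. L'intégrale de l'accélération, avec v(0) = 15, donne la vitesse: v(t) = 15·exp(3·t/2). En intégrant la vitesse et en utilisant la condition initiale x(0) = 10, nous obtenons x(t) = 10·exp(3·t/2). En utilisant x(t) = 10·exp(3·t/2) et en substituant t = 2*log(3)/3, nous trouvons x = 30.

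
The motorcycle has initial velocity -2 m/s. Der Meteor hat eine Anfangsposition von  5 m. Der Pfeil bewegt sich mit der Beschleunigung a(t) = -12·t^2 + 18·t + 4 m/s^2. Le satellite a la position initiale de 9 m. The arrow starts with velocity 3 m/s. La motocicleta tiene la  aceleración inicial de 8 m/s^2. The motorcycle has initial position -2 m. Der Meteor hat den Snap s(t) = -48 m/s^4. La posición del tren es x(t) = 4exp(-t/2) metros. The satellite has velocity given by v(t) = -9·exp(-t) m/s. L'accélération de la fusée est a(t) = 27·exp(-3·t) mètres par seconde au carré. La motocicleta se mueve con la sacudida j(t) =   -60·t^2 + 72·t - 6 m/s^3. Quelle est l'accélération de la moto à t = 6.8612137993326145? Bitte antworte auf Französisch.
Pour résoudre ceci, nous devons prendre 1 primitive de notre équation du jerk j(t) = -60·t^2 + 72·t - 6. En intégrant le jerk et en utilisant la condition initiale a(0) = 8, nous obtenons a(t) = -20·t^3 + 36·t^2 - 6·t + 8. Nous avons l'accélération a(t) = -20·t^3 + 36·t^2 - 6·t + 8. En substituant t = 6.8612137993326145: a(6.8612137993326145) = -4798.42709110458.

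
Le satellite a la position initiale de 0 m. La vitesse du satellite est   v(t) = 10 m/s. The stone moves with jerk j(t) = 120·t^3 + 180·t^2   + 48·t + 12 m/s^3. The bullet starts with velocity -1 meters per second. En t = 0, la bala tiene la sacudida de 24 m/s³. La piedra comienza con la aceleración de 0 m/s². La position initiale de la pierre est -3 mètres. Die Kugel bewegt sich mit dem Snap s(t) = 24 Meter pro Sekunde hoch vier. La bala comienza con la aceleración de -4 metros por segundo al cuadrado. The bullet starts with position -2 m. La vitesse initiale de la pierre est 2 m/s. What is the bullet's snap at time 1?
From the given snap equation s(t) = 24, we substitute t = 1 to get s = 24.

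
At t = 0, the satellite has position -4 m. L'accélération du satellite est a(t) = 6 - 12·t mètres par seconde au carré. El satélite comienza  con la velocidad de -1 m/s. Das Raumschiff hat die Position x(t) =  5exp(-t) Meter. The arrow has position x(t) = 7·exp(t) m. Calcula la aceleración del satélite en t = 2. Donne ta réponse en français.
En utilisant a(t) = 6 - 12·t et en substituant t = 2, nous trouvons a = -18.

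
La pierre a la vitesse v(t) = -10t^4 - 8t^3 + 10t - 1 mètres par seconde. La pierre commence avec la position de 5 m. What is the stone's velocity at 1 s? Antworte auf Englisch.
From the given velocity equation v(t) = -10·t^4 - 8·t^3 + 10·t - 1, we substitute t = 1 to get v = -9.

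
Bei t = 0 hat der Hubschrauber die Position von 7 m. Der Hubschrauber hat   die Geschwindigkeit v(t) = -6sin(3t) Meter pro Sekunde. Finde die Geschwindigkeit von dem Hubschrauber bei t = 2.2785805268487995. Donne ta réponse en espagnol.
Tenemos la velocidad v(t) = -6·sin(3·t). Sustituyendo t = 2.2785805268487995: v(2.2785805268487995) = -3.14918882717903.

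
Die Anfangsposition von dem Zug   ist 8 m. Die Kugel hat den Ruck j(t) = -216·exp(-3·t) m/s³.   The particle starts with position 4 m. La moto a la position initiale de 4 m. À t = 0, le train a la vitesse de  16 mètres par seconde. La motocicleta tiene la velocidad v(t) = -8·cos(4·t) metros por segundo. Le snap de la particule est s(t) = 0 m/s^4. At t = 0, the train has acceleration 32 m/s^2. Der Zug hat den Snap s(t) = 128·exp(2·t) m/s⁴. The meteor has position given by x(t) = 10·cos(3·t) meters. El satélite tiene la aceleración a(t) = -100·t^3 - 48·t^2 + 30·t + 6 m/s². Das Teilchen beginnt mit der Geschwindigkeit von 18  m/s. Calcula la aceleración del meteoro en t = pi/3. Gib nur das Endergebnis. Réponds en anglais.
a(pi/3) = 90.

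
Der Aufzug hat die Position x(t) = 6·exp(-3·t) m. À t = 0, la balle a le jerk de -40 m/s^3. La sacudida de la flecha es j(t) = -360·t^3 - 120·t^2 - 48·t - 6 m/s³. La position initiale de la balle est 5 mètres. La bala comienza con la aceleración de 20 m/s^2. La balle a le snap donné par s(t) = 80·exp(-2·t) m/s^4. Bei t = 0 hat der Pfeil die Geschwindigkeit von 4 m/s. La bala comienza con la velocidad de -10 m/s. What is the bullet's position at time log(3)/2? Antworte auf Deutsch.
Um dies zu lösen, müssen wir 4 Integrale unserer Gleichung für den Snap s(t) = 80·exp(-2·t) finden. Mit ∫s(t)dt und Anwendung von j(0) = -40, finden wir j(t) = -40·exp(-2·t). Das Integral von dem Ruck ist die Beschleunigung. Mit a(0) = 20 erhalten wir a(t) = 20·exp(-2·t). Das Integral von der Beschleunigung, mit v(0) = -10, ergibt die Geschwindigkeit: v(t) = -10·exp(-2·t). Das Integral von der Geschwindigkeit, mit x(0) = 5, ergibt die Position: x(t) = 5·exp(-2·t). Wir haben die Position x(t) = 5·exp(-2·t). Durch Einsetzen von t = log(3)/2: x(log(3)/2) = 5/3.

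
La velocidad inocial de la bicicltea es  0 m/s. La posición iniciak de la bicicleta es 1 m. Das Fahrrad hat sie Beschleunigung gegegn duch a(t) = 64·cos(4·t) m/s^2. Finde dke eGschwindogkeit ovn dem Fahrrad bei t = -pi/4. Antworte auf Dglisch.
We must find the integral of our acceleration equation a(t) = 64·cos(4·t) 1 time. The integral of acceleration is velocity. Using v(0) = 0, we get v(t) = 16·sin(4·t). Using v(t) = 16·sin(4·t) and substituting t = -pi/4, we find v = 0.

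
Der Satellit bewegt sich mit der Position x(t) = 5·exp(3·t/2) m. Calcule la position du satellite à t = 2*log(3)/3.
En utilisant x(t) = 5·exp(3·t/2) et en substituant t = 2*log(3)/3, nous trouvons x = 15.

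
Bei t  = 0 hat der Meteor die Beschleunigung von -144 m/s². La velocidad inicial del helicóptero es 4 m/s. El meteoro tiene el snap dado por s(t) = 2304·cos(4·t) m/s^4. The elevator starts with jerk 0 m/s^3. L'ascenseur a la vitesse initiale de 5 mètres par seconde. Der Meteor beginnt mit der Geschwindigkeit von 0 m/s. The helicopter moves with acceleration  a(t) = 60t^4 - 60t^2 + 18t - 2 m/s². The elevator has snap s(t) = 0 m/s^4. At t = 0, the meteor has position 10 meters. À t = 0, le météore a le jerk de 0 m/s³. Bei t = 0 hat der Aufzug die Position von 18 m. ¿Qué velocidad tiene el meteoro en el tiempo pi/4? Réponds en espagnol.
Para resolver esto, necesitamos tomar 3 integrales de nuestra ecuación del snap s(t) = 2304·cos(4·t). Integrando el snap y usando la condición inicial j(0) = 0, obtenemos j(t) = 576·sin(4·t). Integrando la sacudida y usando la condición inicial a(0) = -144, obtenemos a(t) = -144·cos(4·t). La antiderivada de la aceleración, con v(0) = 0, da la velocidad: v(t) = -36·sin(4·t). Tenemos la velocidad v(t) = -36·sin(4·t). Sustituyendo t = pi/4: v(pi/4) = 0.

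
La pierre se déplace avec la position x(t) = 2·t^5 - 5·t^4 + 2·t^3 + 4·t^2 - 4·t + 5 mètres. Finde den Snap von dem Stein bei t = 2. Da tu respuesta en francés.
En partant de la position x(t) = 2·t^5 - 5·t^4 + 2·t^3 + 4·t^2 - 4·t + 5, nous prenons 4 dérivées. La dérivée de la position donne la vitesse: v(t) = 10·t^4 - 20·t^3 + 6·t^2 + 8·t - 4. En prenant d/dt de v(t), nous trouvons a(t) = 40·t^3 - 60·t^2 + 12·t + 8. La dérivée de l'accélération donne le jerk: j(t) = 120·t^2 - 120·t + 12. En dérivant le jerk, nous obtenons le snap: s(t) = 240·t - 120. En utilisant s(t) = 240·t - 120 et en substituant t = 2, nous trouvons s = 360.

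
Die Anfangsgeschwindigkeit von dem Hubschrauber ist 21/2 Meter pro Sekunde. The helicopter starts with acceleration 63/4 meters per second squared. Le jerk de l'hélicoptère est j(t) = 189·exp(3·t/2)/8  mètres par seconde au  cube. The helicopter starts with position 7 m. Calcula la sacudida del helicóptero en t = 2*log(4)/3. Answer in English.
We have jerk j(t) = 189·exp(3·t/2)/8. Substituting t = 2*log(4)/3: j(2*log(4)/3) = 189/2.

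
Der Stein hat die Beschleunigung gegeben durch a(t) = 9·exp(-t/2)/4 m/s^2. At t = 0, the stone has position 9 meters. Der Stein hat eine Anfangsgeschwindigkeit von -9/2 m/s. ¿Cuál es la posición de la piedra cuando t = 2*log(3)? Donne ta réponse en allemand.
Wir müssen die Stammfunktion unserer Gleichung für die Beschleunigung a(t) = 9·exp(-t/2)/4 2-mal finden. Das Integral von der Beschleunigung, mit v(0) = -9/2, ergibt die Geschwindigkeit: v(t) = -9·exp(-t/2)/2. Durch Integration von der Geschwindigkeit und Verwendung der Anfangsbedingung x(0) = 9, erhalten wir x(t) = 9·exp(-t/2). Aus der Gleichung für die Position x(t) = 9·exp(-t/2), setzen wir t = 2*log(3) ein und erhalten x = 3.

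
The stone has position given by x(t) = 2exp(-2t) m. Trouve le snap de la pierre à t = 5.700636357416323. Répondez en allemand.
Wir müssen unsere Gleichung für die Position x(t) = 2·exp(-2·t) 4-mal ableiten. Die Ableitung von der Position ergibt die Geschwindigkeit: v(t) = -4·exp(-2·t). Die Ableitung von der Geschwindigkeit ergibt die Beschleunigung: a(t) = 8·exp(-2·t). Die Ableitung von der Beschleunigung ergibt den Ruck: j(t) = -16·exp(-2·t). Mit d/dt von j(t) finden wir s(t) = 32·exp(-2·t). Aus der Gleichung für den Snap s(t) = 32·exp(-2·t), setzen wir t = 5.700636357416323 ein und erhalten s = 0.000357799847883773.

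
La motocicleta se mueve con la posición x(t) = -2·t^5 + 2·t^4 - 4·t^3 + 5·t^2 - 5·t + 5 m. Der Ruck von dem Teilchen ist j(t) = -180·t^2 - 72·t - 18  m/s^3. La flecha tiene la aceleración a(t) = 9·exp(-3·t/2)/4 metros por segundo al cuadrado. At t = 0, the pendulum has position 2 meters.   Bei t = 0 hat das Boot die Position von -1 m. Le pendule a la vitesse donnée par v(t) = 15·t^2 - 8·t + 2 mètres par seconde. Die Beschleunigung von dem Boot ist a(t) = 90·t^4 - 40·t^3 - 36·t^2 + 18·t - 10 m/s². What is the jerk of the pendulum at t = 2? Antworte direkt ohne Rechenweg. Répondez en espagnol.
La respuesta es 30.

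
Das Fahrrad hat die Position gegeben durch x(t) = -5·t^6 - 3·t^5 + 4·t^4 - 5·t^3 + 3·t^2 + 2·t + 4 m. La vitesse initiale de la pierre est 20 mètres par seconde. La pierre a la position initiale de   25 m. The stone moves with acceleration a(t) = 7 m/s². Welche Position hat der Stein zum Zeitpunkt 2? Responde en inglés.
Starting from acceleration a(t) = 7, we take 2 antiderivatives. Taking ∫a(t)dt and applying v(0) = 20, we find v(t) = 7·t + 20. Taking ∫v(t)dt and applying x(0) = 25, we find x(t) = 7·t^2/2 + 20·t + 25. We have position x(t) = 7·t^2/2 + 20·t + 25. Substituting t = 2: x(2) = 79.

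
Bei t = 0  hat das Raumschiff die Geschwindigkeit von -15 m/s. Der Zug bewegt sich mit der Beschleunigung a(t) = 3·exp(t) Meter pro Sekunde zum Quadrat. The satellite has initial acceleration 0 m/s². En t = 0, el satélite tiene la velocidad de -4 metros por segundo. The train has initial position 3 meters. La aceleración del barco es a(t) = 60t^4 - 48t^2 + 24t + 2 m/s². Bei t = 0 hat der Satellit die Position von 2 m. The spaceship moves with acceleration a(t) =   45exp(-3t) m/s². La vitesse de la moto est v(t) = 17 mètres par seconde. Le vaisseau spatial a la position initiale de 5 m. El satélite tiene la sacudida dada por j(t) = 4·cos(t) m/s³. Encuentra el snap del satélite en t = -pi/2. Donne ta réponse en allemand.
Ausgehend von dem Ruck j(t) = 4·cos(t), nehmen wir 1 Ableitung. Die Ableitung von dem Ruck ergibt den Snap: s(t) = -4·sin(t). Aus der Gleichung für den Snap s(t) = -4·sin(t), setzen wir t = -pi/2 ein und erhalten s = 4.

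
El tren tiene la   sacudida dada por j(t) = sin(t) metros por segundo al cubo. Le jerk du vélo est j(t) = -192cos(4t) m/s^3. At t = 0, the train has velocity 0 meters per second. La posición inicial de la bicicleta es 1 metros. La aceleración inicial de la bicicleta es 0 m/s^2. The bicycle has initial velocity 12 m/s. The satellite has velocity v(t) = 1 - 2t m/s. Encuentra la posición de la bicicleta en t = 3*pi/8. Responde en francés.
Nous devons intégrer notre équation du jerk j(t) = -192·cos(4·t) 3 fois. En prenant ∫j(t)dt et en appliquant a(0) = 0, nous trouvons a(t) = -48·sin(4·t). En prenant ∫a(t)dt et en appliquant v(0) = 12, nous trouvons v(t) = 12·cos(4·t). En prenant ∫v(t)dt et en appliquant x(0) = 1, nous trouvons x(t) = 3·sin(4·t) + 1. De l'équation de la position x(t) = 3·sin(4·t) + 1, nous substituons t = 3*pi/8 pour obtenir x = -2.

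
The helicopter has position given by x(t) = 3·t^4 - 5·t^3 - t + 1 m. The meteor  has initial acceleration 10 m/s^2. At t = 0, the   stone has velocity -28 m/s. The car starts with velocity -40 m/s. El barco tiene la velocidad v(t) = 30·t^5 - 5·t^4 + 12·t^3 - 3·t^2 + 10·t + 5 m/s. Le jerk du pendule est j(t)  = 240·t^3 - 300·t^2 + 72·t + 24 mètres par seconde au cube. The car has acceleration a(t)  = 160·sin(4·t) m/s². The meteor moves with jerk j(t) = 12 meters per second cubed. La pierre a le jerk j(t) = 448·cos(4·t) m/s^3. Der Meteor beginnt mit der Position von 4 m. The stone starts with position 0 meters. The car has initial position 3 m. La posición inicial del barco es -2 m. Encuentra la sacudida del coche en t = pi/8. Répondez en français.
Pour résoudre ceci, nous devons prendre 1 dérivée de notre équation de l'accélération a(t) = 160·sin(4·t). En dérivant l'accélération, nous obtenons le jerk: j(t) = 640·cos(4·t). Nous avons le jerk j(t) = 640·cos(4·t). En substituant t = pi/8: j(pi/8) = 0.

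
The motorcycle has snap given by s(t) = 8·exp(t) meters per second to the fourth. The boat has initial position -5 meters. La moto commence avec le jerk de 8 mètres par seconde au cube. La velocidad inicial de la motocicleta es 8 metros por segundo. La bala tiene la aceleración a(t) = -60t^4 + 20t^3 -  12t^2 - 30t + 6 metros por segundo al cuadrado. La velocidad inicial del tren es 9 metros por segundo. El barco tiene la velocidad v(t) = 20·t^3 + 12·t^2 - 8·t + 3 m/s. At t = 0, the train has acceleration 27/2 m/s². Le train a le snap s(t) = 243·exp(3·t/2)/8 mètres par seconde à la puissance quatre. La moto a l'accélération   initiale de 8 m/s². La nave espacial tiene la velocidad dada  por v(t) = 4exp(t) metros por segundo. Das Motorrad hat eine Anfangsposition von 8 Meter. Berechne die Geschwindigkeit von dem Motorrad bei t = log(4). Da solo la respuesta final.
v(log(4)) = 32.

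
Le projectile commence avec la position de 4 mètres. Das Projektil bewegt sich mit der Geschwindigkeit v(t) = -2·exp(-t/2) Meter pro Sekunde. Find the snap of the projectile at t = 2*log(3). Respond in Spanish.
Para resolver esto, necesitamos tomar 3 derivadas de nuestra ecuación de la velocidad v(t) = -2·exp(-t/2). Tomando d/dt de v(t), encontramos a(t) = exp(-t/2). Derivando la aceleración, obtenemos la sacudida: j(t) = -exp(-t/2)/2. Derivando la sacudida, obtenemos el snap: s(t) = exp(-t/2)/4. Tenemos el snap s(t) = exp(-t/2)/4. Sustituyendo t = 2*log(3): s(2*log(3)) = 1/12.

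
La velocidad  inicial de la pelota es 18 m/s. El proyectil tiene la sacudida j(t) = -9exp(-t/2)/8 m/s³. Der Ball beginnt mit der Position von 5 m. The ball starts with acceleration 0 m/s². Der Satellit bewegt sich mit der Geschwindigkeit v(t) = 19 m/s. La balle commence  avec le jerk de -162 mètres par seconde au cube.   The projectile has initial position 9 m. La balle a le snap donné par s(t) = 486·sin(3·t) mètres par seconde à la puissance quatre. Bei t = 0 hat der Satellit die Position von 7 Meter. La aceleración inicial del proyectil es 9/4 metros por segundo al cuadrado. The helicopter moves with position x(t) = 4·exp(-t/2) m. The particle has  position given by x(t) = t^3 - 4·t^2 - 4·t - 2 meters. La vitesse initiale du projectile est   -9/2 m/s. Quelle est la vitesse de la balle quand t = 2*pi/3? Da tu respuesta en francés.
Nous devons intégrer notre équation du snap s(t) = 486·sin(3·t) 3 fois. La primitive du snap est le jerk. En utilisant j(0) = -162, nous obtenons j(t) = -162·cos(3·t). En prenant ∫j(t)dt et en appliquant a(0) = 0, nous trouvons a(t) = -54·sin(3·t). En intégrant l'accélération et en utilisant la condition initiale v(0) = 18, nous obtenons v(t) = 18·cos(3·t). De l'équation de la vitesse v(t) = 18·cos(3·t), nous substituons t = 2*pi/3 pour obtenir v = 18.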